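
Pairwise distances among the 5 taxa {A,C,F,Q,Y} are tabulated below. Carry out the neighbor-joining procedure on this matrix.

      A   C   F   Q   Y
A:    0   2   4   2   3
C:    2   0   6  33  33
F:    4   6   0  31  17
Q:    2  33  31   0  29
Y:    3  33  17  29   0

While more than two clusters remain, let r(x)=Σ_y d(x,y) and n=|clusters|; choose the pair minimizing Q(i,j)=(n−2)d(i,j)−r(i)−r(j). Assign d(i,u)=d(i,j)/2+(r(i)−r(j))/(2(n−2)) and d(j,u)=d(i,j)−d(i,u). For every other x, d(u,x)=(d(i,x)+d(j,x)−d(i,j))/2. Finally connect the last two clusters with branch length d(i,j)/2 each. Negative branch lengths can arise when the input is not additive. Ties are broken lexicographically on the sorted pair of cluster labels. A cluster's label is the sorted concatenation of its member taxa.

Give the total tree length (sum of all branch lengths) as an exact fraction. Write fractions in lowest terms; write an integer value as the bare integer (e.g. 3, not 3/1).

133/4

1. join C+F (d=6, Q=-114) ⇒ CF; edges |C|=17/3, |F|=1/3
  updated: d(A,CF)=0, d(CF,Q)=29, d(CF,Y)=22
2. join A+Q (d=2, Q=-61) ⇒ AQ; edges |A|=-51/4, |Q|=59/4
  updated: d(AQ,CF)=27/2, d(AQ,Y)=15
3. join AQ+CF (d=27/2, Q=-101/2) ⇒ ACFQ; edges |AQ|=13/4, |CF|=41/4
  updated: d(ACFQ,Y)=47/4
4. join ACFQ+Y (d=47/4) ⇒ ACFQY; edges |ACFQ|=47/8, |Y|=47/8
final tree: (((A:-51/4,Q:59/4):13/4,(C:17/3,F:1/3):41/4):47/8,Y:47/8)
total length: 133/4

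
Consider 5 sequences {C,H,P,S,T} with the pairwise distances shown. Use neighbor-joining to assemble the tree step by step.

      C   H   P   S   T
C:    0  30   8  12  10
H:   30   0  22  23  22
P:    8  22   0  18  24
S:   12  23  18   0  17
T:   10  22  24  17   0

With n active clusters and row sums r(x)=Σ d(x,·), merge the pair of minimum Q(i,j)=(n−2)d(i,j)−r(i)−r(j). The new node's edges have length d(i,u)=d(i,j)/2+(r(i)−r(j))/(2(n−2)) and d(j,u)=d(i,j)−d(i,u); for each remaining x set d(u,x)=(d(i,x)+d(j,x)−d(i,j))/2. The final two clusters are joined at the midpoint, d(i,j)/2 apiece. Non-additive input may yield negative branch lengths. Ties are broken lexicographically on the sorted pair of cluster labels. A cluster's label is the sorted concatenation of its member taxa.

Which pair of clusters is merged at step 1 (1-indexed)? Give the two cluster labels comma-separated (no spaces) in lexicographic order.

1. join C+P (d=8, Q=-108) ⇒ CP; edges |C|=2, |P|=6
  updated: d(CP,H)=22, d(CP,S)=11, d(CP,T)=13
2. join CP+S (d=11, Q=-75) ⇒ CPS; edges |CP|=17/4, |S|=27/4
  updated: d(CPS,H)=17, d(CPS,T)=19/2
3. join CPS+H (d=17, Q=-97/2) ⇒ CHPS; edges |CPS|=9/4, |H|=59/4
  updated: d(CHPS,T)=29/4
4. join CHPS+T (d=29/4) ⇒ CHPST; edges |CHPS|=29/8, |T|=29/8
final tree: ((((C:2,P:6):17/4,S:27/4):9/4,H:59/4):29/8,T:29/8)
total length: 173/4

C,P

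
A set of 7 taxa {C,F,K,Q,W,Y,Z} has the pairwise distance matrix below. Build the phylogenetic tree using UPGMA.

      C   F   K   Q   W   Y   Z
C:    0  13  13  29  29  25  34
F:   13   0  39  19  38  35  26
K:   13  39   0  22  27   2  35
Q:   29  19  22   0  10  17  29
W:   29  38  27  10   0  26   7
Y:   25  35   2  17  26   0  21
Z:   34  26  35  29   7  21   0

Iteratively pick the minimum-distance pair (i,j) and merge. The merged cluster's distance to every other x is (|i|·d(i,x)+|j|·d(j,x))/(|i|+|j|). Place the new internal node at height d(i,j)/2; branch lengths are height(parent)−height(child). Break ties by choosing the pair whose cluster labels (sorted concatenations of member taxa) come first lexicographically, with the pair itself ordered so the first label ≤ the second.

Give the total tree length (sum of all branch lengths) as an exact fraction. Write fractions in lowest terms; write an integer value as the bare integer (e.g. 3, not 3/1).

step 1: merge (K,Y) at d=2; branch lengths K→1, Y→1; new cluster KY
  updated: d(C,KY)=19, d(F,KY)=37, d(KY,Q)=39/2, d(KY,W)=53/2, d(KY,Z)=28
step 2: merge (W,Z) at d=7; branch lengths W→7/2, Z→7/2; new cluster WZ
  updated: d(C,WZ)=63/2, d(F,WZ)=32, d(KY,WZ)=109/4, d(Q,WZ)=39/2
step 3: merge (C,F) at d=13; branch lengths C→13/2, F→13/2; new cluster CF
  updated: d(CF,KY)=28, d(CF,Q)=24, d(CF,WZ)=127/4
step 4: merge (KY,Q) at d=39/2; branch lengths KY→35/4, Q→39/4; new cluster KQY
  updated: d(CF,KQY)=80/3, d(KQY,WZ)=74/3
step 5: merge (KQY,WZ) at d=74/3; branch lengths KQY→31/12, WZ→53/6; new cluster KQWYZ
  updated: d(CF,KQWYZ)=287/10
step 6: merge (CF,KQWYZ) at d=287/10; branch lengths CF→157/20, KQWYZ→121/60; new cluster CFKQWYZ
final tree: ((C:13/2,F:13/2):157/20,(((K:1,Y:1):35/4,Q:39/4):31/12,(W:7/2,Z:7/2):53/6):121/60)
total length: 3707/60

3707/60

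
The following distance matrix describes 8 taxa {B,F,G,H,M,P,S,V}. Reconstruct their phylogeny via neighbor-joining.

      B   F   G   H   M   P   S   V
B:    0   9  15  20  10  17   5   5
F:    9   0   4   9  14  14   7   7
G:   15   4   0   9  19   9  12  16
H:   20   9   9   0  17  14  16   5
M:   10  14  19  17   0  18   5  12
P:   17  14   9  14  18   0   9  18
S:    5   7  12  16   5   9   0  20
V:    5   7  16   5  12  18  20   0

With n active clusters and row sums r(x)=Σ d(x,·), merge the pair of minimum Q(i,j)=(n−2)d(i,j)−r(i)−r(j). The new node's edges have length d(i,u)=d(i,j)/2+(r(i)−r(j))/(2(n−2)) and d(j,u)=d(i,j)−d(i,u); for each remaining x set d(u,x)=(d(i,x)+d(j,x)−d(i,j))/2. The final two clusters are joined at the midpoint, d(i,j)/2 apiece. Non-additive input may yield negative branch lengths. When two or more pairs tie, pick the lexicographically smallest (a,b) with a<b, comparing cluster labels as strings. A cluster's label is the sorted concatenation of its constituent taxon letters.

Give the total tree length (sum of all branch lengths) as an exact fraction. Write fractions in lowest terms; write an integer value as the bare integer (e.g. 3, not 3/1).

1175/32

1. join H+V (d=5, Q=-143) ⇒ HV; edges |H|=37/12, |V|=23/12
  updated: d(B,HV)=10, d(F,HV)=11/2, d(G,HV)=10, d(HV,M)=12, d(HV,P)=27/2, d(HV,S)=31/2
2. join M+S (d=5, Q=-213/2) ⇒ MS; edges |M|=99/20, |S|=1/20
  updated: d(B,MS)=5, d(F,MS)=8, d(G,MS)=13, d(HV,MS)=45/4, d(MS,P)=11
3. join B+MS (d=5, Q=-337/4) ⇒ BMS; edges |B|=111/32, |MS|=49/32
  updated: d(BMS,F)=6, d(BMS,G)=23/2, d(BMS,HV)=65/8, d(BMS,P)=23/2
4. join G+P (d=9, Q=-111/2) ⇒ GP; edges |G|=9/4, |P|=27/4
  updated: d(BMS,GP)=7, d(F,GP)=9/2, d(GP,HV)=29/4
5. join BMS+GP (d=7, Q=-207/8) ⇒ BGMPS; edges |BMS|=131/32, |GP|=93/32
  updated: d(BGMPS,F)=7/4, d(BGMPS,HV)=67/16
6. join BGMPS+F (d=7/4, Q=-183/16) ⇒ BFGMPS; edges |BGMPS|=7/32, |F|=49/32
  updated: d(BFGMPS,HV)=127/32
7. join BFGMPS+HV (d=127/32) ⇒ BFGHMPSV; edges |BFGMPS|=127/64, |HV|=127/64
final tree: ((((B:111/32,(M:99/20,S:1/20):49/32):131/32,(G:9/4,P:27/4):93/32):7/32,F:49/32):127/64,(H:37/12,V:23/12):127/64)
total length: 1175/32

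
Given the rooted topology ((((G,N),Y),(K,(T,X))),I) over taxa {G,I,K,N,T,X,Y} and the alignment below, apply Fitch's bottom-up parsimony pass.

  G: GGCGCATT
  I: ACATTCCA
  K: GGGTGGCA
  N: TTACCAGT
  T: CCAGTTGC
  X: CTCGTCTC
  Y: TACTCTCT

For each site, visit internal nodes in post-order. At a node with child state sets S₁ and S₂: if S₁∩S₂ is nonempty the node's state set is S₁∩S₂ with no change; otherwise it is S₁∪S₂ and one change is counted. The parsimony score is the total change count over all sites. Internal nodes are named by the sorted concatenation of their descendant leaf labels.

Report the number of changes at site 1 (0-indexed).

5

GN@0: {G} ∪ {T} = {G,T} (union, +1)
GNY@0: {G,T} ∩ {T} = {T} (intersection, +0)
TX@0: {C} ∩ {C} = {C} (intersection, +0)
KTX@0: {G} ∪ {C} = {C,G} (union, +1)
GKNTXY@0: {T} ∪ {C,G} = {C,G,T} (union, +1)
GIKNTXY@0: {C,G,T} ∪ {A} = {A,C,G,T} (union, +1)
GN@1: {G} ∪ {T} = {G,T} (union, +1)
GNY@1: {G,T} ∪ {A} = {A,G,T} (union, +1)
TX@1: {C} ∪ {T} = {C,T} (union, +1)
KTX@1: {G} ∪ {C,T} = {C,G,T} (union, +1)
GKNTXY@1: {A,G,T} ∩ {C,G,T} = {G,T} (intersection, +0)
GIKNTXY@1: {G,T} ∪ {C} = {C,G,T} (union, +1)
GN@2: {C} ∪ {A} = {A,C} (union, +1)
GNY@2: {A,C} ∩ {C} = {C} (intersection, +0)
TX@2: {A} ∪ {C} = {A,C} (union, +1)
KTX@2: {G} ∪ {A,C} = {A,C,G} (union, +1)
GKNTXY@2: {C} ∩ {A,C,G} = {C} (intersection, +0)
GIKNTXY@2: {C} ∪ {A} = {A,C} (union, +1)
GN@3: {G} ∪ {C} = {C,G} (union, +1)
GNY@3: {C,G} ∪ {T} = {C,G,T} (union, +1)
TX@3: {G} ∩ {G} = {G} (intersection, +0)
KTX@3: {T} ∪ {G} = {G,T} (union, +1)
GKNTXY@3: {C,G,T} ∩ {G,T} = {G,T} (intersection, +0)
GIKNTXY@3: {G,T} ∩ {T} = {T} (intersection, +0)
GN@4: {C} ∩ {C} = {C} (intersection, +0)
GNY@4: {C} ∩ {C} = {C} (intersection, +0)
TX@4: {T} ∩ {T} = {T} (intersection, +0)
KTX@4: {G} ∪ {T} = {G,T} (union, +1)
GKNTXY@4: {C} ∪ {G,T} = {C,G,T} (union, +1)
GIKNTXY@4: {C,G,T} ∩ {T} = {T} (intersection, +0)
GN@5: {A} ∩ {A} = {A} (intersection, +0)
GNY@5: {A} ∪ {T} = {A,T} (union, +1)
TX@5: {T} ∪ {C} = {C,T} (union, +1)
KTX@5: {G} ∪ {C,T} = {C,G,T} (union, +1)
GKNTXY@5: {A,T} ∩ {C,G,T} = {T} (intersection, +0)
GIKNTXY@5: {T} ∪ {C} = {C,T} (union, +1)
GN@6: {T} ∪ {G} = {G,T} (union, +1)
GNY@6: {G,T} ∪ {C} = {C,G,T} (union, +1)
TX@6: {G} ∪ {T} = {G,T} (union, +1)
KTX@6: {C} ∪ {G,T} = {C,G,T} (union, +1)
GKNTXY@6: {C,G,T} ∩ {C,G,T} = {C,G,T} (intersection, +0)
GIKNTXY@6: {C,G,T} ∩ {C} = {C} (intersection, +0)
GN@7: {T} ∩ {T} = {T} (intersection, +0)
GNY@7: {T} ∩ {T} = {T} (intersection, +0)
TX@7: {C} ∩ {C} = {C} (intersection, +0)
KTX@7: {A} ∪ {C} = {A,C} (union, +1)
GKNTXY@7: {T} ∪ {A,C} = {A,C,T} (union, +1)
GIKNTXY@7: {A,C,T} ∩ {A} = {A} (intersection, +0)
per-site changes: [4, 5, 4, 3, 2, 4, 4, 2]; total = 28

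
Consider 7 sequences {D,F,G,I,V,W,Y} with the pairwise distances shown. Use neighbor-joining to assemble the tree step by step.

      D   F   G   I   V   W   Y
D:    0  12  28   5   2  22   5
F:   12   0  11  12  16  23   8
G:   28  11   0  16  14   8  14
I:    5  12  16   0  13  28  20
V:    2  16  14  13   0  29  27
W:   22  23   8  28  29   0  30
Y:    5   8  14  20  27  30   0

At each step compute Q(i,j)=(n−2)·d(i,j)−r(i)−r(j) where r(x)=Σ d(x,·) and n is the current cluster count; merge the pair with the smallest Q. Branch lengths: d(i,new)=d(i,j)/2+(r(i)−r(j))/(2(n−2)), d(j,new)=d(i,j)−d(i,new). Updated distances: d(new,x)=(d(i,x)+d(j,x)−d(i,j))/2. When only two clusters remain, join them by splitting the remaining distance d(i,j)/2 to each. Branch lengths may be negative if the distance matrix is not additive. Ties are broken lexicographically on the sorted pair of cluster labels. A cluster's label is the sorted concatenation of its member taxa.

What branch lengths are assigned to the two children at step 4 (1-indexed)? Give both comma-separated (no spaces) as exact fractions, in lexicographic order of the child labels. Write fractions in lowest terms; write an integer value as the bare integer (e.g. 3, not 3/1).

77/16,149/16

step 1: merge (G,W) at d=8, Q=-191; branch lengths G→-9/10, W→89/10; new cluster GW
  updated: d(D,GW)=21, d(F,GW)=13, d(GW,I)=18, d(GW,V)=35/2, d(GW,Y)=18
step 2: merge (D,V) at d=2, Q=-225/2; branch lengths D→-45/16, V→77/16; new cluster DV
  updated: d(DV,F)=13, d(DV,GW)=73/4, d(DV,I)=8, d(DV,Y)=15
step 3: merge (DV,I) at d=8, Q=-353/4; branch lengths DV→27/8, I→37/8; new cluster DIV
  updated: d(DIV,F)=17/2, d(DIV,GW)=113/8, d(DIV,Y)=27/2
step 4: merge (DIV,GW) at d=113/8, Q=-53; branch lengths DIV→77/16, GW→149/16; new cluster DGIVW
  updated: d(DGIVW,F)=59/16, d(DGIVW,Y)=139/16
step 5: merge (DGIVW,F) at d=59/16, Q=-163/8; branch lengths DGIVW→35/16, F→3/2; new cluster DFGIVW
  updated: d(DFGIVW,Y)=13/2
step 6: merge (DFGIVW,Y) at d=13/2; branch lengths DFGIVW→13/4, Y→13/4; new cluster DFGIVWY
final tree: (((((D:-45/16,V:77/16):27/8,I:37/8):77/16,(G:-9/10,W:89/10):149/16):35/16,F:3/2):13/4,Y:13/4)
total length: 677/16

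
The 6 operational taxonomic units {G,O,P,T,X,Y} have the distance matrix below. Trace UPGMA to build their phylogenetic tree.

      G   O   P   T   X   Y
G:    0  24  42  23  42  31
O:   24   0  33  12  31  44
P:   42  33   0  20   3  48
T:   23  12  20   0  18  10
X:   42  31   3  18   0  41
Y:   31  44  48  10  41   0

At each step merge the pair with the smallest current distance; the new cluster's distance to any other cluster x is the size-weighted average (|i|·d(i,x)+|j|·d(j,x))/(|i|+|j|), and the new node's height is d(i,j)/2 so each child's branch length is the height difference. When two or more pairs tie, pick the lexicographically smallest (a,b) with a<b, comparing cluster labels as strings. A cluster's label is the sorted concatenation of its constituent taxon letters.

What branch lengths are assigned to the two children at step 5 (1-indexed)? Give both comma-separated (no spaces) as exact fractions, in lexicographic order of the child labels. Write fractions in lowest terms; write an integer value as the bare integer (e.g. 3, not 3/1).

55/16,251/16

iteration 1: select P,X (d=3); attach at lengths (3/2, 3/2); label the merged cluster PX
  updated: d(G,PX)=42, d(O,PX)=32, d(PX,T)=19, d(PX,Y)=89/2
iteration 2: select T,Y (d=10); attach at lengths (5, 5); label the merged cluster TY
  updated: d(G,TY)=27, d(O,TY)=28, d(PX,TY)=127/4
iteration 3: select G,O (d=24); attach at lengths (12, 12); label the merged cluster GO
  updated: d(GO,PX)=37, d(GO,TY)=55/2
iteration 4: select GO,TY (d=55/2); attach at lengths (7/4, 35/4); label the merged cluster GOTY
  updated: d(GOTY,PX)=275/8
iteration 5: select GOTY,PX (d=275/8); attach at lengths (55/16, 251/16); label the merged cluster GOPTXY
final tree: (((G:12,O:12):7/4,(T:5,Y:5):35/4):55/16,(P:3/2,X:3/2):251/16)
total length: 533/8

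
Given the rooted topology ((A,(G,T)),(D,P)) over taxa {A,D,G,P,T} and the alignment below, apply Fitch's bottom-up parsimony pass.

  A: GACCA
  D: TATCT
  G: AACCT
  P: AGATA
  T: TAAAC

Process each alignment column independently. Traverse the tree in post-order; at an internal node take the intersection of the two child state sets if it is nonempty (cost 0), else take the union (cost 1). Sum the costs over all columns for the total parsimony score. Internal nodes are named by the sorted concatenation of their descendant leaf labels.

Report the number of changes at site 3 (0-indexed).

site 0, node GT: G={A} ∪ T={T} → {A,T} (+1)
site 0, node AGT: A={G} ∪ GT={A,T} → {A,G,T} (+1)
site 0, node DP: D={T} ∪ P={A} → {A,T} (+1)
site 0, node ADGPT: AGT={A,G,T} ∩ DP={A,T} → {A,T} (+0)
site 1, node GT: G={A} ∩ T={A} → {A} (+0)
site 1, node AGT: A={A} ∩ GT={A} → {A} (+0)
site 1, node DP: D={A} ∪ P={G} → {A,G} (+1)
site 1, node ADGPT: AGT={A} ∩ DP={A,G} → {A} (+0)
site 2, node GT: G={C} ∪ T={A} → {A,C} (+1)
site 2, node AGT: A={C} ∩ GT={A,C} → {C} (+0)
site 2, node DP: D={T} ∪ P={A} → {A,T} (+1)
site 2, node ADGPT: AGT={C} ∪ DP={A,T} → {A,C,T} (+1)
site 3, node GT: G={C} ∪ T={A} → {A,C} (+1)
site 3, node AGT: A={C} ∩ GT={A,C} → {C} (+0)
site 3, node DP: D={C} ∪ P={T} → {C,T} (+1)
site 3, node ADGPT: AGT={C} ∩ DP={C,T} → {C} (+0)
site 4, node GT: G={T} ∪ T={C} → {C,T} (+1)
site 4, node AGT: A={A} ∪ GT={C,T} → {A,C,T} (+1)
site 4, node DP: D={T} ∪ P={A} → {A,T} (+1)
site 4, node ADGPT: AGT={A,C,T} ∩ DP={A,T} → {A,T} (+0)
per-site changes: [3, 1, 3, 2, 3]; total = 12

2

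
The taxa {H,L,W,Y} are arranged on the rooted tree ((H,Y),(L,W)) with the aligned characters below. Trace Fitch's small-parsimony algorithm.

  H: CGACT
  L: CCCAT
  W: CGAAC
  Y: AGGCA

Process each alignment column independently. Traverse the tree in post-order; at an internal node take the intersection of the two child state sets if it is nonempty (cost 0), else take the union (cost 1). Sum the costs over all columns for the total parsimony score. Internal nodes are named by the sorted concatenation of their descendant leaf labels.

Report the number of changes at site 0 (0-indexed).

[col 0] HY: children H:{C}, Y:{A} ∪→ {A,C}; cost 1
[col 0] LW: children L:{C}, W:{C} ∩→ {C}; cost 0
[col 0] HLWY: children HY:{A,C}, LW:{C} ∩→ {C}; cost 0
[col 1] HY: children H:{G}, Y:{G} ∩→ {G}; cost 0
[col 1] LW: children L:{C}, W:{G} ∪→ {C,G}; cost 1
[col 1] HLWY: children HY:{G}, LW:{C,G} ∩→ {G}; cost 0
[col 2] HY: children H:{A}, Y:{G} ∪→ {A,G}; cost 1
[col 2] LW: children L:{C}, W:{A} ∪→ {A,C}; cost 1
[col 2] HLWY: children HY:{A,G}, LW:{A,C} ∩→ {A}; cost 0
[col 3] HY: children H:{C}, Y:{C} ∩→ {C}; cost 0
[col 3] LW: children L:{A}, W:{A} ∩→ {A}; cost 0
[col 3] HLWY: children HY:{C}, LW:{A} ∪→ {A,C}; cost 1
[col 4] HY: children H:{T}, Y:{A} ∪→ {A,T}; cost 1
[col 4] LW: children L:{T}, W:{C} ∪→ {C,T}; cost 1
[col 4] HLWY: children HY:{A,T}, LW:{C,T} ∩→ {T}; cost 0
per-site changes: [1, 1, 2, 1, 2]; total = 7

1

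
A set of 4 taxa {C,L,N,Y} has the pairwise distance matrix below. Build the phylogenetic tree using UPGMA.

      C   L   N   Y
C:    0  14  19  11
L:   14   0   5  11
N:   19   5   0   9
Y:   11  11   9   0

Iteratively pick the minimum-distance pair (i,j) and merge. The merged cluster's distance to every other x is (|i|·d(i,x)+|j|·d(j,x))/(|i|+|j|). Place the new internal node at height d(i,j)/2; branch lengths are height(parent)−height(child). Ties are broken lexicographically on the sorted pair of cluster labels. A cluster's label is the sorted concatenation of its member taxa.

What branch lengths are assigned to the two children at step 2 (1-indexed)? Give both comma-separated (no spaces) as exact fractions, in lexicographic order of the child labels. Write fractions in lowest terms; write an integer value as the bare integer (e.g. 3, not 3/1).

step 1: merge (L,N) at d=5; branch lengths L→5/2, N→5/2; new cluster LN
  updated: d(C,LN)=33/2, d(LN,Y)=10
step 2: merge (LN,Y) at d=10; branch lengths LN→5/2, Y→5; new cluster LNY
  updated: d(C,LNY)=44/3
step 3: merge (C,LNY) at d=44/3; branch lengths C→22/3, LNY→7/3; new cluster CLNY
final tree: (C:22/3,((L:5/2,N:5/2):5/2,Y:5):7/3)
total length: 133/6

5/2,5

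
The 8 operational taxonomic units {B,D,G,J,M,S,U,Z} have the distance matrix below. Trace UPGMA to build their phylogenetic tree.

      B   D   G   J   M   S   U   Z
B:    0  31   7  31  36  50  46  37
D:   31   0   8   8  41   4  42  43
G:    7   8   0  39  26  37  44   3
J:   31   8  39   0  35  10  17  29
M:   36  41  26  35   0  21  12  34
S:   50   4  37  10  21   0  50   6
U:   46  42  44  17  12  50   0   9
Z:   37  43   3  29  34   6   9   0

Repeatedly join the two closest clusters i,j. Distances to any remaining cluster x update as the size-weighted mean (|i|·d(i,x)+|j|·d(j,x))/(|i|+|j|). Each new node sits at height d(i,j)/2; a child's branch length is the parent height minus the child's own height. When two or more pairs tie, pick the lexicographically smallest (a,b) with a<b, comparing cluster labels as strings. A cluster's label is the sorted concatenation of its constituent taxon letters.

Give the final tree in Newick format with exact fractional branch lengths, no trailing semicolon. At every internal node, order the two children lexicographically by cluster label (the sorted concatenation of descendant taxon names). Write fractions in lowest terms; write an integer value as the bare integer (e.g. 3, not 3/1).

(((B:11,(G:3/2,Z:3/2):19/2):38/9,((D:2,S:2):5/2,J:9/2):193/18):107/72,(M:6,U:6):257/24)

1. join G+Z (d=3) ⇒ GZ; edges |G|=3/2, |Z|=3/2
  updated: d(B,GZ)=22, d(D,GZ)=51/2, d(GZ,J)=34, d(GZ,M)=30, d(GZ,S)=43/2, d(GZ,U)=53/2
2. join D+S (d=4) ⇒ DS; edges |D|=2, |S|=2
  updated: d(B,DS)=81/2, d(DS,GZ)=47/2, d(DS,J)=9, d(DS,M)=31, d(DS,U)=46
3. join DS+J (d=9) ⇒ DJS; edges |DS|=5/2, |J|=9/2
  updated: d(B,DJS)=112/3, d(DJS,GZ)=27, d(DJS,M)=97/3, d(DJS,U)=109/3
4. join M+U (d=12) ⇒ MU; edges |M|=6, |U|=6
  updated: d(B,MU)=41, d(DJS,MU)=103/3, d(GZ,MU)=113/4
5. join B+GZ (d=22) ⇒ BGZ; edges |B|=11, |GZ|=19/2
  updated: d(BGZ,DJS)=274/9, d(BGZ,MU)=65/2
6. join BGZ+DJS (d=274/9) ⇒ BDGJSZ; edges |BGZ|=38/9, |DJS|=193/18
  updated: d(BDGJSZ,MU)=401/12
7. join BDGJSZ+MU (d=401/12) ⇒ BDGJMSUZ; edges |BDGJSZ|=107/72, |MU|=257/24
final tree: (((B:11,(G:3/2,Z:3/2):19/2):38/9,((D:2,S:2):5/2,J:9/2):193/18):107/72,(M:6,U:6):257/24)
total length: 2651/36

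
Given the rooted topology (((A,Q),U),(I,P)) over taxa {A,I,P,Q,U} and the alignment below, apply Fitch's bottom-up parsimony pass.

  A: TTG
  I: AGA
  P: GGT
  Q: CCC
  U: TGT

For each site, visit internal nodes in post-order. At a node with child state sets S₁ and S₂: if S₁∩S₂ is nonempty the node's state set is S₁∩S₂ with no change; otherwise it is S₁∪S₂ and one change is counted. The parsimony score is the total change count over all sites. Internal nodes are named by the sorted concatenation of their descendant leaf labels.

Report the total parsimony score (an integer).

8

AQ@0: {T} ∪ {C} = {C,T} (union, +1)
AQU@0: {C,T} ∩ {T} = {T} (intersection, +0)
IP@0: {A} ∪ {G} = {A,G} (union, +1)
AIPQU@0: {T} ∪ {A,G} = {A,G,T} (union, +1)
AQ@1: {T} ∪ {C} = {C,T} (union, +1)
AQU@1: {C,T} ∪ {G} = {C,G,T} (union, +1)
IP@1: {G} ∩ {G} = {G} (intersection, +0)
AIPQU@1: {C,G,T} ∩ {G} = {G} (intersection, +0)
AQ@2: {G} ∪ {C} = {C,G} (union, +1)
AQU@2: {C,G} ∪ {T} = {C,G,T} (union, +1)
IP@2: {A} ∪ {T} = {A,T} (union, +1)
AIPQU@2: {C,G,T} ∩ {A,T} = {T} (intersection, +0)
per-site changes: [3, 2, 3]; total = 8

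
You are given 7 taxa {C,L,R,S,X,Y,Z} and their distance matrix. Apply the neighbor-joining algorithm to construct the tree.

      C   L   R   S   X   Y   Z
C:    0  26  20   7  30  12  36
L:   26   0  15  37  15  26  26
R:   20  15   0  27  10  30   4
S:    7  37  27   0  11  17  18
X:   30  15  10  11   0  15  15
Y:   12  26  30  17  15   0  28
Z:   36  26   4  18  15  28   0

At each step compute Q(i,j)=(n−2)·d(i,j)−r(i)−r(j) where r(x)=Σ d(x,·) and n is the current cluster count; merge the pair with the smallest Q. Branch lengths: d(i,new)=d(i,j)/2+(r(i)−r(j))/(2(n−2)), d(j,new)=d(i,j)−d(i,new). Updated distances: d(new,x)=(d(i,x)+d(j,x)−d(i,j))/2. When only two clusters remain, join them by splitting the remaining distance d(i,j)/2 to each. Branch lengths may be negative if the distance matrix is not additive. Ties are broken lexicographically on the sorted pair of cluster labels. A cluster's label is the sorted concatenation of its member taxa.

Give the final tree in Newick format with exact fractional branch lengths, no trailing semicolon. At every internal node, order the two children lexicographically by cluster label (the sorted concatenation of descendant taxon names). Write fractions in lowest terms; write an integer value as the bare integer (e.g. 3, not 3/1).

step 1: merge (C,S) at d=7, Q=-213; branch lengths C→49/10, S→21/10; new cluster CS
  updated: d(CS,L)=28, d(CS,R)=20, d(CS,X)=17, d(CS,Y)=11, d(CS,Z)=47/2
step 2: merge (CS,Y) at d=11, Q=-331/2; branch lengths CS→67/16, Y→109/16; new cluster CSY
  updated: d(CSY,L)=43/2, d(CSY,R)=39/2, d(CSY,X)=21/2, d(CSY,Z)=81/4
step 3: merge (R,Z) at d=4, Q=-407/4; branch lengths R→-19/24, Z→115/24; new cluster RZ
  updated: d(CSY,RZ)=143/8, d(L,RZ)=37/2, d(RZ,X)=21/2
step 4: merge (CSY,X) at d=21/2, Q=-519/8; branch lengths CSY→279/32, X→57/32; new cluster CSXY
  updated: d(CSXY,L)=13, d(CSXY,RZ)=143/16
step 5: merge (CSXY,L) at d=13, Q=-647/16; branch lengths CSXY→55/32, L→361/32; new cluster CLSXY
  updated: d(CLSXY,RZ)=231/32
step 6: merge (CLSXY,RZ) at d=231/32; branch lengths CLSXY→231/64, RZ→231/64; new cluster CLRSXYZ
final tree: (((((C:49/10,S:21/10):67/16,Y:109/16):279/32,X:57/32):55/32,L:361/32):231/64,(R:-19/24,Z:115/24):231/64)
total length: 1687/32

(((((C:49/10,S:21/10):67/16,Y:109/16):279/32,X:57/32):55/32,L:361/32):231/64,(R:-19/24,Z:115/24):231/64)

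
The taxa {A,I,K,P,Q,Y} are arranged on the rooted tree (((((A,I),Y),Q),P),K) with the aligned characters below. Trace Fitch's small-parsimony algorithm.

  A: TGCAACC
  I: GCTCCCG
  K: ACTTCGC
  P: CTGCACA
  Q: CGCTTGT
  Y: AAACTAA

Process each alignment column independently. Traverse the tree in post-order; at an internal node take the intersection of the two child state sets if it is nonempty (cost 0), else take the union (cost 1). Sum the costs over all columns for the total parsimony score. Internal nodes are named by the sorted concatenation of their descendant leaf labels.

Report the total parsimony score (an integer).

26

AI@0: {T} ∪ {G} = {G,T} (union, +1)
AIY@0: {G,T} ∪ {A} = {A,G,T} (union, +1)
AIQY@0: {A,G,T} ∪ {C} = {A,C,G,T} (union, +1)
AIPQY@0: {A,C,G,T} ∩ {C} = {C} (intersection, +0)
AIKPQY@0: {C} ∪ {A} = {A,C} (union, +1)
AI@1: {G} ∪ {C} = {C,G} (union, +1)
AIY@1: {C,G} ∪ {A} = {A,C,G} (union, +1)
AIQY@1: {A,C,G} ∩ {G} = {G} (intersection, +0)
AIPQY@1: {G} ∪ {T} = {G,T} (union, +1)
AIKPQY@1: {G,T} ∪ {C} = {C,G,T} (union, +1)
AI@2: {C} ∪ {T} = {C,T} (union, +1)
AIY@2: {C,T} ∪ {A} = {A,C,T} (union, +1)
AIQY@2: {A,C,T} ∩ {C} = {C} (intersection, +0)
AIPQY@2: {C} ∪ {G} = {C,G} (union, +1)
AIKPQY@2: {C,G} ∪ {T} = {C,G,T} (union, +1)
AI@3: {A} ∪ {C} = {A,C} (union, +1)
AIY@3: {A,C} ∩ {C} = {C} (intersection, +0)
AIQY@3: {C} ∪ {T} = {C,T} (union, +1)
AIPQY@3: {C,T} ∩ {C} = {C} (intersection, +0)
AIKPQY@3: {C} ∪ {T} = {C,T} (union, +1)
AI@4: {A} ∪ {C} = {A,C} (union, +1)
AIY@4: {A,C} ∪ {T} = {A,C,T} (union, +1)
AIQY@4: {A,C,T} ∩ {T} = {T} (intersection, +0)
AIPQY@4: {T} ∪ {A} = {A,T} (union, +1)
AIKPQY@4: {A,T} ∪ {C} = {A,C,T} (union, +1)
AI@5: {C} ∩ {C} = {C} (intersection, +0)
AIY@5: {C} ∪ {A} = {A,C} (union, +1)
AIQY@5: {A,C} ∪ {G} = {A,C,G} (union, +1)
AIPQY@5: {A,C,G} ∩ {C} = {C} (intersection, +0)
AIKPQY@5: {C} ∪ {G} = {C,G} (union, +1)
AI@6: {C} ∪ {G} = {C,G} (union, +1)
AIY@6: {C,G} ∪ {A} = {A,C,G} (union, +1)
AIQY@6: {A,C,G} ∪ {T} = {A,C,G,T} (union, +1)
AIPQY@6: {A,C,G,T} ∩ {A} = {A} (intersection, +0)
AIKPQY@6: {A} ∪ {C} = {A,C} (union, +1)
per-site changes: [4, 4, 4, 3, 4, 3, 4]; total = 26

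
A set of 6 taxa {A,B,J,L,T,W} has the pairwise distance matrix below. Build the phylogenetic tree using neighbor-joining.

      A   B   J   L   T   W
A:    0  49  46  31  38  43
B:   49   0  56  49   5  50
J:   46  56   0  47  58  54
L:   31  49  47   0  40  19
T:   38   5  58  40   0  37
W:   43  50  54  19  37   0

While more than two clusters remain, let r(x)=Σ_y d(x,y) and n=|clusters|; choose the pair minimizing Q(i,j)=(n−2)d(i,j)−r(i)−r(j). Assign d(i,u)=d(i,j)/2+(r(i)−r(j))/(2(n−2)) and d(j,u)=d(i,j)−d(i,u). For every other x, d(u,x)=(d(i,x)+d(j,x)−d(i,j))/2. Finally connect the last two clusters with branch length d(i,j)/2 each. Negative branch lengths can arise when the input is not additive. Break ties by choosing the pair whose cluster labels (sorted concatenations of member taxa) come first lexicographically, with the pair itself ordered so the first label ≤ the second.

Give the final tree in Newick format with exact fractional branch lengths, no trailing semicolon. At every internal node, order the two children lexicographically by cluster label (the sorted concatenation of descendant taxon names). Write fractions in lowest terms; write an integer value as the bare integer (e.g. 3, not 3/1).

(((A:65/4,J:119/4):2,(B:51/8,T:-11/8):91/4):37/8,(L:13/2,W:25/2):37/8)

1. join B+T (d=5, Q=-367) ⇒ BT; edges |B|=51/8, |T|=-11/8
  updated: d(A,BT)=41, d(BT,J)=109/2, d(BT,L)=42, d(BT,W)=41
2. join L+W (d=19, Q=-239) ⇒ LW; edges |L|=13/2, |W|=25/2
  updated: d(A,LW)=55/2, d(BT,LW)=32, d(J,LW)=41
3. join A+J (d=46, Q=-164) ⇒ AJ; edges |A|=65/4, |J|=119/4
  updated: d(AJ,BT)=99/4, d(AJ,LW)=45/4
4. join AJ+BT (d=99/4, Q=-68) ⇒ ABJT; edges |AJ|=2, |BT|=91/4
  updated: d(ABJT,LW)=37/4
5. join ABJT+LW (d=37/4) ⇒ ABJLTW; edges |ABJT|=37/8, |LW|=37/8
final tree: (((A:65/4,J:119/4):2,(B:51/8,T:-11/8):91/4):37/8,(L:13/2,W:25/2):37/8)
total length: 104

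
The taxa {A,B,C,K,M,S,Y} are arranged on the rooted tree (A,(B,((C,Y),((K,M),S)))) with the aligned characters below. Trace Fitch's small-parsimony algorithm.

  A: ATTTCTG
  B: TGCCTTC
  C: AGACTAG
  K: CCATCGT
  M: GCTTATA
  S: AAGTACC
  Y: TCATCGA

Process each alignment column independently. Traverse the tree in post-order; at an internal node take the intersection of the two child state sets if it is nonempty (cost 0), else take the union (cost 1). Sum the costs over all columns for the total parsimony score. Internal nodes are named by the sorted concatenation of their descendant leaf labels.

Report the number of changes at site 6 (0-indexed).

[col 0] CY: children C:{A}, Y:{T} ∪→ {A,T}; cost 1
[col 0] KM: children K:{C}, M:{G} ∪→ {C,G}; cost 1
[col 0] KMS: children KM:{C,G}, S:{A} ∪→ {A,C,G}; cost 1
[col 0] CKMSY: children CY:{A,T}, KMS:{A,C,G} ∩→ {A}; cost 0
[col 0] BCKMSY: children B:{T}, CKMSY:{A} ∪→ {A,T}; cost 1
[col 0] ABCKMSY: children A:{A}, BCKMSY:{A,T} ∩→ {A}; cost 0
[col 1] CY: children C:{G}, Y:{C} ∪→ {C,G}; cost 1
[col 1] KM: children K:{C}, M:{C} ∩→ {C}; cost 0
[col 1] KMS: children KM:{C}, S:{A} ∪→ {A,C}; cost 1
[col 1] CKMSY: children CY:{C,G}, KMS:{A,C} ∩→ {C}; cost 0
[col 1] BCKMSY: children B:{G}, CKMSY:{C} ∪→ {C,G}; cost 1
[col 1] ABCKMSY: children A:{T}, BCKMSY:{C,G} ∪→ {C,G,T}; cost 1
[col 2] CY: children C:{A}, Y:{A} ∩→ {A}; cost 0
[col 2] KM: children K:{A}, M:{T} ∪→ {A,T}; cost 1
[col 2] KMS: children KM:{A,T}, S:{G} ∪→ {A,G,T}; cost 1
[col 2] CKMSY: children CY:{A}, KMS:{A,G,T} ∩→ {A}; cost 0
[col 2] BCKMSY: children B:{C}, CKMSY:{A} ∪→ {A,C}; cost 1
[col 2] ABCKMSY: children A:{T}, BCKMSY:{A,C} ∪→ {A,C,T}; cost 1
[col 3] CY: children C:{C}, Y:{T} ∪→ {C,T}; cost 1
[col 3] KM: children K:{T}, M:{T} ∩→ {T}; cost 0
[col 3] KMS: children KM:{T}, S:{T} ∩→ {T}; cost 0
[col 3] CKMSY: children CY:{C,T}, KMS:{T} ∩→ {T}; cost 0
[col 3] BCKMSY: children B:{C}, CKMSY:{T} ∪→ {C,T}; cost 1
[col 3] ABCKMSY: children A:{T}, BCKMSY:{C,T} ∩→ {T}; cost 0
[col 4] CY: children C:{T}, Y:{C} ∪→ {C,T}; cost 1
[col 4] KM: children K:{C}, M:{A} ∪→ {A,C}; cost 1
[col 4] KMS: children KM:{A,C}, S:{A} ∩→ {A}; cost 0
[col 4] CKMSY: children CY:{C,T}, KMS:{A} ∪→ {A,C,T}; cost 1
[col 4] BCKMSY: children B:{T}, CKMSY:{A,C,T} ∩→ {T}; cost 0
[col 4] ABCKMSY: children A:{C}, BCKMSY:{T} ∪→ {C,T}; cost 1
[col 5] CY: children C:{A}, Y:{G} ∪→ {A,G}; cost 1
[col 5] KM: children K:{G}, M:{T} ∪→ {G,T}; cost 1
[col 5] KMS: children KM:{G,T}, S:{C} ∪→ {C,G,T}; cost 1
[col 5] CKMSY: children CY:{A,G}, KMS:{C,G,T} ∩→ {G}; cost 0
[col 5] BCKMSY: children B:{T}, CKMSY:{G} ∪→ {G,T}; cost 1
[col 5] ABCKMSY: children A:{T}, BCKMSY:{G,T} ∩→ {T}; cost 0
[col 6] CY: children C:{G}, Y:{A} ∪→ {A,G}; cost 1
[col 6] KM: children K:{T}, M:{A} ∪→ {A,T}; cost 1
[col 6] KMS: children KM:{A,T}, S:{C} ∪→ {A,C,T}; cost 1
[col 6] CKMSY: children CY:{A,G}, KMS:{A,C,T} ∩→ {A}; cost 0
[col 6] BCKMSY: children B:{C}, CKMSY:{A} ∪→ {A,C}; cost 1
[col 6] ABCKMSY: children A:{G}, BCKMSY:{A,C} ∪→ {A,C,G}; cost 1
per-site changes: [4, 4, 4, 2, 4, 4, 5]; total = 27

5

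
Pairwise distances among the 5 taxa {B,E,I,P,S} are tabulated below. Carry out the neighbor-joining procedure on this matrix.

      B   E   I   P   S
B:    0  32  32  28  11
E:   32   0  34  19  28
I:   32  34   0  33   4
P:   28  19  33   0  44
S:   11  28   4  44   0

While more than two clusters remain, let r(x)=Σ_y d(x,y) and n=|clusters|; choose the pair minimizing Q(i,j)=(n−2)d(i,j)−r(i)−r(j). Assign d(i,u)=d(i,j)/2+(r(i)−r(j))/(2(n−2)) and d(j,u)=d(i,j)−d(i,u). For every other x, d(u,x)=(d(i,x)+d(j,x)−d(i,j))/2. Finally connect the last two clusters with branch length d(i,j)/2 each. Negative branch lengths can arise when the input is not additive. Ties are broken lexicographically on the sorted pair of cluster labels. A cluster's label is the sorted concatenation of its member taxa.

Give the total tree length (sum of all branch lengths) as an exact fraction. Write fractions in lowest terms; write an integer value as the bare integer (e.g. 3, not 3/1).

437/8

1. join E+P (d=19, Q=-180) ⇒ EP; edges |E|=23/3, |P|=34/3
  updated: d(B,EP)=41/2, d(EP,I)=24, d(EP,S)=53/2
2. join B+EP (d=41/2, Q=-187/2) ⇒ BEP; edges |B|=67/8, |EP|=97/8
  updated: d(BEP,I)=71/4, d(BEP,S)=17/2
3. join BEP+I (d=71/4, Q=-121/4) ⇒ BEIP; edges |BEP|=89/8, |I|=53/8
  updated: d(BEIP,S)=-21/8
4. join BEIP+S (d=-21/8) ⇒ BEIPS; edges |BEIP|=-21/16, |S|=-21/16
final tree: (((B:67/8,(E:23/3,P:34/3):97/8):89/8,I:53/8):-21/16,S:-21/16)
total length: 437/8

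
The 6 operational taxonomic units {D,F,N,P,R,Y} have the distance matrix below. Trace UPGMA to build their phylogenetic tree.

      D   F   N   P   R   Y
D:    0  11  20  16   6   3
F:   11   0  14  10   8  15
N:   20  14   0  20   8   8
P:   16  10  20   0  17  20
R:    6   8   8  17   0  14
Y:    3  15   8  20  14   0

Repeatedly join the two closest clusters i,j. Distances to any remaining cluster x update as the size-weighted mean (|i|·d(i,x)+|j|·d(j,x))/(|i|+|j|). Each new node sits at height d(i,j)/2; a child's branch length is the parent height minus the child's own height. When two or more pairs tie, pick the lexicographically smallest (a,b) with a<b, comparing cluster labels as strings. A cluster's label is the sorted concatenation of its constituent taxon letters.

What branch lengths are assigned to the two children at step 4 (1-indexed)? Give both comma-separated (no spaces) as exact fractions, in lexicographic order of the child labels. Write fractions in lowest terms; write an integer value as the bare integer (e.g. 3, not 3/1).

14/3,2/3

step 1: merge (D,Y) at d=3; branch lengths D→3/2, Y→3/2; new cluster DY
  updated: d(DY,F)=13, d(DY,N)=14, d(DY,P)=18, d(DY,R)=10
step 2: merge (F,R) at d=8; branch lengths F→4, R→4; new cluster FR
  updated: d(DY,FR)=23/2, d(FR,N)=11, d(FR,P)=27/2
step 3: merge (FR,N) at d=11; branch lengths FR→3/2, N→11/2; new cluster FNR
  updated: d(DY,FNR)=37/3, d(FNR,P)=47/3
step 4: merge (DY,FNR) at d=37/3; branch lengths DY→14/3, FNR→2/3; new cluster DFNRY
  updated: d(DFNRY,P)=83/5
step 5: merge (DFNRY,P) at d=83/5; branch lengths DFNRY→32/15, P→83/10; new cluster DFNPRY
final tree: (((D:3/2,Y:3/2):14/3,((F:4,R:4):3/2,N:11/2):2/3):32/15,P:83/10)
total length: 1013/30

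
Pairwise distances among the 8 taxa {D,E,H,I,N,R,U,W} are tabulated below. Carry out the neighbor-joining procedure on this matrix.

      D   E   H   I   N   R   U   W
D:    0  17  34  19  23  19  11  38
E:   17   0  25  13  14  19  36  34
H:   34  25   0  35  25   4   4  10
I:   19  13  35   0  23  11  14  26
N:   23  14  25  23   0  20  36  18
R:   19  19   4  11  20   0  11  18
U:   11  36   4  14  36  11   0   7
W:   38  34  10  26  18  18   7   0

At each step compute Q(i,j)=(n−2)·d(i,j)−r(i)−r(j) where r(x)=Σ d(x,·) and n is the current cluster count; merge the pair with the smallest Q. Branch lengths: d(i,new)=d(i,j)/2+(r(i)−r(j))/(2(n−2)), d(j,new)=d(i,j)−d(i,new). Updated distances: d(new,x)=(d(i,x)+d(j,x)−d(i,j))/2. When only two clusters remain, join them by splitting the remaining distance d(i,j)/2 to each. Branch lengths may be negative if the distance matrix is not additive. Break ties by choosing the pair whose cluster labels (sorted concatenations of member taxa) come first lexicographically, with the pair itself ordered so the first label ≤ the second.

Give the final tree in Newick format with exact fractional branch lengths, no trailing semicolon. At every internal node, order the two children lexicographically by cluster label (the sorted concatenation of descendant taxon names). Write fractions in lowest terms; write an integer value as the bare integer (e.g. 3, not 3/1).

1. join E+N (d=14, Q=-233) ⇒ EN; edges |E|=83/12, |N|=85/12
  updated: d(D,EN)=13, d(EN,H)=18, d(EN,I)=11, d(EN,R)=25/2, d(EN,U)=29, d(EN,W)=19
2. join H+W (d=10, Q=-173) ⇒ HW; edges |H|=37/10, |W|=63/10
  updated: d(D,HW)=31, d(EN,HW)=27/2, d(HW,I)=51/2, d(HW,R)=6, d(HW,U)=1/2
3. join HW+U (d=1/2, Q=-140) ⇒ HUW; edges |HW|=13/8, |U|=-9/8
  updated: d(D,HUW)=83/4, d(EN,HUW)=21, d(HUW,I)=39/2, d(HUW,R)=33/4
4. join HUW+R (d=33/4, Q=-191/2) ⇒ HRUW; edges |HUW|=29/4, |R|=1
  updated: d(D,HRUW)=63/4, d(EN,HRUW)=101/8, d(HRUW,I)=89/8
5. join D+EN (d=13, Q=-467/8) ⇒ DEN; edges |D|=297/32, |EN|=119/32
  updated: d(DEN,HRUW)=123/16, d(DEN,I)=17/2
6. join DEN+HRUW (d=123/16, Q=-437/16) ⇒ DEHNRUW; edges |DEN|=81/32, |HRUW|=165/32
  updated: d(DEHNRUW,I)=191/32
7. join DEHNRUW+I (d=191/32) ⇒ DEHINRUW; edges |DEHNRUW|=191/64, |I|=191/64
final tree: (((D:297/32,(E:83/12,N:85/12):119/32):81/32,(((H:37/10,W:63/10):13/8,U:-9/8):29/4,R:1):165/32):191/64,I:191/64)
total length: 1901/32

(((D:297/32,(E:83/12,N:85/12):119/32):81/32,(((H:37/10,W:63/10):13/8,U:-9/8):29/4,R:1):165/32):191/64,I:191/64)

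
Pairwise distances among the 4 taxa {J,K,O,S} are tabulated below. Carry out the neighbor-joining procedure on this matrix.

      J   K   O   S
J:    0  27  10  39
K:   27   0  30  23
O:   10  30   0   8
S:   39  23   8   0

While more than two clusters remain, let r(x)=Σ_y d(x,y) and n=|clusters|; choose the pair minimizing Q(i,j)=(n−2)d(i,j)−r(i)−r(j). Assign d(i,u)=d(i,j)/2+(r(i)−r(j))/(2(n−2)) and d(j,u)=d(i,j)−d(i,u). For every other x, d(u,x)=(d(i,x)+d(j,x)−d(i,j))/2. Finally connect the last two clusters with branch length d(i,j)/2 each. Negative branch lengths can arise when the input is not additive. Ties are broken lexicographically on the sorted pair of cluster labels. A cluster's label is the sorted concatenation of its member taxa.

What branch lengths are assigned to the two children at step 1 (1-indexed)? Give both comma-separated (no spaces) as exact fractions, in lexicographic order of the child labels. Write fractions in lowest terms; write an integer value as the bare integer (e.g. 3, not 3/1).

step 1: merge (J,O) at d=10, Q=-104; branch lengths J→12, O→-2; new cluster JO
  updated: d(JO,K)=47/2, d(JO,S)=37/2
step 2: merge (JO,K) at d=47/2, Q=-65; branch lengths JO→19/2, K→14; new cluster JKO
  updated: d(JKO,S)=9
step 3: merge (JKO,S) at d=9; branch lengths JKO→9/2, S→9/2; new cluster JKOS
final tree: (((J:12,O:-2):19/2,K:14):9/2,S:9/2)
total length: 85/2

12,-2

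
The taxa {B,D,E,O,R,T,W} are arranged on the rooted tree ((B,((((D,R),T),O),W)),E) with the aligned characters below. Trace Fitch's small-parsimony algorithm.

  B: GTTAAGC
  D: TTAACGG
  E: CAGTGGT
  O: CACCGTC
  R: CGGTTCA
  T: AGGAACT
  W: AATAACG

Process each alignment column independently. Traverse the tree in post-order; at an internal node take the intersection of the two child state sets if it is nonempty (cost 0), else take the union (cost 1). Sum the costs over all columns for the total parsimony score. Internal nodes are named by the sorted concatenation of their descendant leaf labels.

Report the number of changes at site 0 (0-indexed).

4

site 0, node DR: D={T} ∪ R={C} → {C,T} (+1)
site 0, node DRT: DR={C,T} ∪ T={A} → {A,C,T} (+1)
site 0, node DORT: DRT={A,C,T} ∩ O={C} → {C} (+0)
site 0, node DORTW: DORT={C} ∪ W={A} → {A,C} (+1)
site 0, node BDORTW: B={G} ∪ DORTW={A,C} → {A,C,G} (+1)
site 0, node BDEORTW: BDORTW={A,C,G} ∩ E={C} → {C} (+0)
site 1, node DR: D={T} ∪ R={G} → {G,T} (+1)
site 1, node DRT: DR={G,T} ∩ T={G} → {G} (+0)
site 1, node DORT: DRT={G} ∪ O={A} → {A,G} (+1)
site 1, node DORTW: DORT={A,G} ∩ W={A} → {A} (+0)
site 1, node BDORTW: B={T} ∪ DORTW={A} → {A,T} (+1)
site 1, node BDEORTW: BDORTW={A,T} ∩ E={A} → {A} (+0)
site 2, node DR: D={A} ∪ R={G} → {A,G} (+1)
site 2, node DRT: DR={A,G} ∩ T={G} → {G} (+0)
site 2, node DORT: DRT={G} ∪ O={C} → {C,G} (+1)
site 2, node DORTW: DORT={C,G} ∪ W={T} → {C,G,T} (+1)
site 2, node BDORTW: B={T} ∩ DORTW={C,G,T} → {T} (+0)
site 2, node BDEORTW: BDORTW={T} ∪ E={G} → {G,T} (+1)
site 3, node DR: D={A} ∪ R={T} → {A,T} (+1)
site 3, node DRT: DR={A,T} ∩ T={A} → {A} (+0)
site 3, node DORT: DRT={A} ∪ O={C} → {A,C} (+1)
site 3, node DORTW: DORT={A,C} ∩ W={A} → {A} (+0)
site 3, node BDORTW: B={A} ∩ DORTW={A} → {A} (+0)
site 3, node BDEORTW: BDORTW={A} ∪ E={T} → {A,T} (+1)
site 4, node DR: D={C} ∪ R={T} → {C,T} (+1)
site 4, node DRT: DR={C,T} ∪ T={A} → {A,C,T} (+1)
site 4, node DORT: DRT={A,C,T} ∪ O={G} → {A,C,G,T} (+1)
site 4, node DORTW: DORT={A,C,G,T} ∩ W={A} → {A} (+0)
site 4, node BDORTW: B={A} ∩ DORTW={A} → {A} (+0)
site 4, node BDEORTW: BDORTW={A} ∪ E={G} → {A,G} (+1)
site 5, node DR: D={G} ∪ R={C} → {C,G} (+1)
site 5, node DRT: DR={C,G} ∩ T={C} → {C} (+0)
site 5, node DORT: DRT={C} ∪ O={T} → {C,T} (+1)
site 5, node DORTW: DORT={C,T} ∩ W={C} → {C} (+0)
site 5, node BDORTW: B={G} ∪ DORTW={C} → {C,G} (+1)
site 5, node BDEORTW: BDORTW={C,G} ∩ E={G} → {G} (+0)
site 6, node DR: D={G} ∪ R={A} → {A,G} (+1)
site 6, node DRT: DR={A,G} ∪ T={T} → {A,G,T} (+1)
site 6, node DORT: DRT={A,G,T} ∪ O={C} → {A,C,G,T} (+1)
site 6, node DORTW: DORT={A,C,G,T} ∩ W={G} → {G} (+0)
site 6, node BDORTW: B={C} ∪ DORTW={G} → {C,G} (+1)
site 6, node BDEORTW: BDORTW={C,G} ∪ E={T} → {C,G,T} (+1)
per-site changes: [4, 3, 4, 3, 4, 3, 5]; total = 26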